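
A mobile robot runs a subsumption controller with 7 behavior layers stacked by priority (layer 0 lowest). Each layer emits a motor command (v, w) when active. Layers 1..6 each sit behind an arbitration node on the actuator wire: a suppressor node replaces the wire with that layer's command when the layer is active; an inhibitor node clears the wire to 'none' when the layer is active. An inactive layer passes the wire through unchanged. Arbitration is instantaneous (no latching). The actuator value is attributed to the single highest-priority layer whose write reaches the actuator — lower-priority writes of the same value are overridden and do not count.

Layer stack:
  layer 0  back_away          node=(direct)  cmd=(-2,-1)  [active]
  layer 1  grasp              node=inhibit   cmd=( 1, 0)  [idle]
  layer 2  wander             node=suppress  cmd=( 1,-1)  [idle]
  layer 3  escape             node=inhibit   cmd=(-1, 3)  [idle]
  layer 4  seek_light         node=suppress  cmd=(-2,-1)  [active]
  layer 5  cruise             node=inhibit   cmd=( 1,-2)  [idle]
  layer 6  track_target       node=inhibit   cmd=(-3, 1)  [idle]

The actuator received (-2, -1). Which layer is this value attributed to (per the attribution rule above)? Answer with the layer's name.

seek_light

layer 0 (back_away) active — direct: (-2, -1)
layer 1 (grasp) idle — unchanged: (-2, -1)
layer 2 (wander) idle — unchanged: (-2, -1)
layer 3 (escape) idle — unchanged: (-2, -1)
layer 4 (seek_light) active — suppresses: (-2, -1)
layer 5 (cruise) idle — unchanged: (-2, -1)
layer 6 (track_target) idle — unchanged: (-2, -1)
→ actuator (-2, -1)
last writer: layer 4 = seek_light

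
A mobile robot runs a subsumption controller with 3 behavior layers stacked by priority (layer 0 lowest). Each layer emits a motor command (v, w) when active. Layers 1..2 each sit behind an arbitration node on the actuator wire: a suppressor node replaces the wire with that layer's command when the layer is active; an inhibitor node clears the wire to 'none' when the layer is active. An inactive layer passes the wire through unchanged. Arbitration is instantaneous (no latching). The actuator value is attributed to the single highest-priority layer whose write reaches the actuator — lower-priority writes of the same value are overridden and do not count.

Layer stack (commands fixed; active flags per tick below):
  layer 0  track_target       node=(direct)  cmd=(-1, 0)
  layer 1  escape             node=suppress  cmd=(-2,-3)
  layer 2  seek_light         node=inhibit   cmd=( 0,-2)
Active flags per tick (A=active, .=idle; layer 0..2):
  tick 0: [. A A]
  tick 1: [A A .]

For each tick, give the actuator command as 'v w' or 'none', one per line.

tick 0:
  [0] track_target off; wire := none
  [1] escape on (suppress); wire := (-2, -3)
  [2] seek_light on (inhibit); wire := none
  output none
tick 1:
  [0] track_target on; wire := (-1, 0)
  [1] escape on (suppress); wire := (-2, -3)
  [2] seek_light off; pass (-2, -3)
  output (-2, -3)

none
-2 -3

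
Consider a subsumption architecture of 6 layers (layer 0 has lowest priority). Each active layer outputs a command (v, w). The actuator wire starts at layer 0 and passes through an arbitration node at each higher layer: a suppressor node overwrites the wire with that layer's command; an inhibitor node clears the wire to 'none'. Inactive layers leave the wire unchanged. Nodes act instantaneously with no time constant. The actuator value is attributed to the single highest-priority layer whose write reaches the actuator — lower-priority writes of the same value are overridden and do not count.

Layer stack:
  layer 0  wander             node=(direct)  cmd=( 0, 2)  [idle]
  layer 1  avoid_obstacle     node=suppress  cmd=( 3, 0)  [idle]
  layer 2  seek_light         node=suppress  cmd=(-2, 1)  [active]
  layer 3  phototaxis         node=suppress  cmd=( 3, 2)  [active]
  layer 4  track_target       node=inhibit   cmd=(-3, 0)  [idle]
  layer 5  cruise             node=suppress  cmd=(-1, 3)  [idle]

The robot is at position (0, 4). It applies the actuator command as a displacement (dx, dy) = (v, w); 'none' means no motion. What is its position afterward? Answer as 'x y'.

3 6

layer 0 (wander) idle — none
layer 1 (avoid_obstacle) idle — unchanged: none
layer 2 (seek_light) active — suppresses: (-2, 1)
layer 3 (phototaxis) active — suppresses: (3, 2)
layer 4 (track_target) idle — unchanged: (3, 2)
layer 5 (cruise) idle — unchanged: (3, 2)
→ actuator (3, 2)
position: (0, 4) + (3, 2) = (3, 6)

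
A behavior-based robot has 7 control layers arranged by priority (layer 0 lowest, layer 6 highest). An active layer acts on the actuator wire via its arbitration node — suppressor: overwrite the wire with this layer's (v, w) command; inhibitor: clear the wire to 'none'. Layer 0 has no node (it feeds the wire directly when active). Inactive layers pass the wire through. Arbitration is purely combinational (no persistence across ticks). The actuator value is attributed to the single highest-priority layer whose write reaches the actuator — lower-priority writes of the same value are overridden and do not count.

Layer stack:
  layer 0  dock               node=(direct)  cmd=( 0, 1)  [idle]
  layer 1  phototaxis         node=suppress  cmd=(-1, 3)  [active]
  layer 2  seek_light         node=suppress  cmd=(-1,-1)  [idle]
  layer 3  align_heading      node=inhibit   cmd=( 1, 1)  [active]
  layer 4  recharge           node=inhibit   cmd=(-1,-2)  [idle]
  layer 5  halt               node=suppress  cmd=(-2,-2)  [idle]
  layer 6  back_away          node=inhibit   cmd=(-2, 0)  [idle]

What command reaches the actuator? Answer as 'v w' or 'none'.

none

L0 dock: idle → wire = none
L1 phototaxis: active, suppressor → wire = (-1, 3)
L2 seek_light: idle → wire stays (-1, 3)
L3 align_heading: active, inhibitor → wire = none
L4 recharge: idle → wire stays none
L5 halt: idle → wire stays none
L6 back_away: idle → wire stays none
actuator = none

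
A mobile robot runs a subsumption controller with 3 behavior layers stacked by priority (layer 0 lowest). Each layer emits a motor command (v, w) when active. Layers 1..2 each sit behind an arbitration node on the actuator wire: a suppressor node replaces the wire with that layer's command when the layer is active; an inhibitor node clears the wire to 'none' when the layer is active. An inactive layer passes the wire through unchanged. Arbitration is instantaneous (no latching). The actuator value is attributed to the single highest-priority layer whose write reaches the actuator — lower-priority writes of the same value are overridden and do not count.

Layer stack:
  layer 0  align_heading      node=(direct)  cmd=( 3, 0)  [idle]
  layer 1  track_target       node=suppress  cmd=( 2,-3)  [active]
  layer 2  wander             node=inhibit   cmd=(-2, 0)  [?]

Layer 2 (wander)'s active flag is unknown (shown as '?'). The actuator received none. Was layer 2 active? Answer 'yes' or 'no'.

If layer 2 is active=yes:
  actuator would be none
If layer 2 is active=no:
  actuator would be (2, -3)
Observed none, so layer 2 was active.

yes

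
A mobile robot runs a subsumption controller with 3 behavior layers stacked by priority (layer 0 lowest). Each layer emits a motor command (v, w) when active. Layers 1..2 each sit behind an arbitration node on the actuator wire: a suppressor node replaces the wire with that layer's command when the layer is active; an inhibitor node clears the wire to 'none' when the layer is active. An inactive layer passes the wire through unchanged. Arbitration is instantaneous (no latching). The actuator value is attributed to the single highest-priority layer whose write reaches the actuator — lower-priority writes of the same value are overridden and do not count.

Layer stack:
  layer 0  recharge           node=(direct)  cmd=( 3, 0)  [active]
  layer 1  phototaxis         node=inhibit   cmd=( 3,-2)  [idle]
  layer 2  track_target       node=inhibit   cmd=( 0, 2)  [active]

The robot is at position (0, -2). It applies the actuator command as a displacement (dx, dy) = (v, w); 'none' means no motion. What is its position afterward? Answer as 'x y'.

L0 recharge: active, feeds wire = (3, 0)
L1 phototaxis: idle → wire stays (3, 0)
L2 track_target: active, inhibitor → wire = none
actuator = none
position: (0, -2) + none = (0, -2)

0 -2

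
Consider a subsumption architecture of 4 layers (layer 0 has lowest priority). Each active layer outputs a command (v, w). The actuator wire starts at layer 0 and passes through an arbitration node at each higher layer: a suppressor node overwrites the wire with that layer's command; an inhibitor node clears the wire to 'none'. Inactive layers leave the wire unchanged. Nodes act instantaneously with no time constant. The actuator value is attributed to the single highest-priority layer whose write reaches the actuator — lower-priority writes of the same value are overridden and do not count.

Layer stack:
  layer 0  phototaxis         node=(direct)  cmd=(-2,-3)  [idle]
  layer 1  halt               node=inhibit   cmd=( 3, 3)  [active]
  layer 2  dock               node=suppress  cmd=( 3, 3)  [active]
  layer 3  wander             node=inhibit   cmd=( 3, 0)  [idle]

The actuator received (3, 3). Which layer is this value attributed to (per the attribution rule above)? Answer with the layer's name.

dock

[0] phototaxis off; wire := none
[1] halt on (inhibit); wire := none
[2] dock on (suppress); wire := (3, 3)
[3] wander off; pass (3, 3)
output (3, 3)
last writer: layer 2 = dock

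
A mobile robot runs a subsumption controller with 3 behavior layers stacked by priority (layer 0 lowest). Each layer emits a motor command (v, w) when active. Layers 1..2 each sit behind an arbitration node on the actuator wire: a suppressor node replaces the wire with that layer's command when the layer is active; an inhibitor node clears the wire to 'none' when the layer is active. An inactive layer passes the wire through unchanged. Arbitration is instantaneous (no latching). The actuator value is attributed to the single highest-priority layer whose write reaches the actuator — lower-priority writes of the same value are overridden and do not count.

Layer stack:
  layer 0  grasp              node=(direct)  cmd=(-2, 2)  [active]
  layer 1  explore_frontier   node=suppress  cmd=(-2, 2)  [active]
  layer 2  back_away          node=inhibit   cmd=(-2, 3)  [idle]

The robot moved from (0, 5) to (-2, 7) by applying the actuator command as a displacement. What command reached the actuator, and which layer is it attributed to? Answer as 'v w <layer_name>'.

displacement = (-2, 7) − (0, 5) = (-2, 2)
L0 grasp: active, feeds wire = (-2, 2)
L1 explore_frontier: active, suppressor → wire = (-2, 2)
L2 back_away: idle → wire stays (-2, 2)
actuator = (-2, 2) — from layer 1 (explore_frontier)

-2 2 explore_frontier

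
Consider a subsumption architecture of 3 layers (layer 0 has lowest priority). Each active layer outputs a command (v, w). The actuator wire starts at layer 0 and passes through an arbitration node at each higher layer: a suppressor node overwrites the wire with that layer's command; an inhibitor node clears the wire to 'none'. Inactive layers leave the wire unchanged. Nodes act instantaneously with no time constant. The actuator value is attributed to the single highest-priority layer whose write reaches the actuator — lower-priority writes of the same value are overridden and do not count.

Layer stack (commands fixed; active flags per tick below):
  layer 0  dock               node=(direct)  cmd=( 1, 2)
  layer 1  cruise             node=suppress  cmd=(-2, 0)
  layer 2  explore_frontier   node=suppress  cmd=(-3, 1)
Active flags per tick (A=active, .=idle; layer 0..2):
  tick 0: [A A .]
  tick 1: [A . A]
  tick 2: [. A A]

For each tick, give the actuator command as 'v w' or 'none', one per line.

tick 0:
  [0] dock on; wire := (1, 2)
  [1] cruise on (suppress); wire := (-2, 0)
  [2] explore_frontier off; pass (-2, 0)
  output (-2, 0)
tick 1:
  [0] dock on; wire := (1, 2)
  [1] cruise off; pass (1, 2)
  [2] explore_frontier on (suppress); wire := (-3, 1)
  output (-3, 1)
tick 2:
  [0] dock off; wire := none
  [1] cruise on (suppress); wire := (-2, 0)
  [2] explore_frontier on (suppress); wire := (-3, 1)
  output (-3, 1)

-2 0
-3 1
-3 1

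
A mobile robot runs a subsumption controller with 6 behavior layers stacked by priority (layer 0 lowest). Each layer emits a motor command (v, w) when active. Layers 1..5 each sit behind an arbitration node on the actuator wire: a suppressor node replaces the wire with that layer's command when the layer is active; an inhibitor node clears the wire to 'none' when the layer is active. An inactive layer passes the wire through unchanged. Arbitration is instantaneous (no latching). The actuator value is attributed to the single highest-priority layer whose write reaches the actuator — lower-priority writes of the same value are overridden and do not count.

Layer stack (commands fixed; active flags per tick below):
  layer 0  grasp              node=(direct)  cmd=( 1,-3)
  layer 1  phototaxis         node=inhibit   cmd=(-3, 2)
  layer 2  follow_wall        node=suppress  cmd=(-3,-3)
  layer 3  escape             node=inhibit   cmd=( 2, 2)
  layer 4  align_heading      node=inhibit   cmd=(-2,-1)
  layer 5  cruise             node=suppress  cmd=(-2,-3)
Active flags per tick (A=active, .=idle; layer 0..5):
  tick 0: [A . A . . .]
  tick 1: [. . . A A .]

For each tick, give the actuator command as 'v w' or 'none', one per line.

-3 -3
none

tick 0:
  layer 0 (grasp) active — direct: (1, -3)
  layer 1 (phototaxis) idle — unchanged: (1, -3)
  layer 2 (follow_wall) active — suppresses: (-3, -3)
  layer 3 (escape) idle — unchanged: (-3, -3)
  layer 4 (align_heading) idle — unchanged: (-3, -3)
  layer 5 (cruise) idle — unchanged: (-3, -3)
  → actuator (-3, -3)
tick 1:
  layer 0 (grasp) idle — none
  layer 1 (phototaxis) idle — unchanged: none
  layer 2 (follow_wall) idle — unchanged: none
  layer 3 (escape) active — inhibits: none
  layer 4 (align_heading) active — inhibits: none
  layer 5 (cruise) idle — unchanged: none
  → actuator none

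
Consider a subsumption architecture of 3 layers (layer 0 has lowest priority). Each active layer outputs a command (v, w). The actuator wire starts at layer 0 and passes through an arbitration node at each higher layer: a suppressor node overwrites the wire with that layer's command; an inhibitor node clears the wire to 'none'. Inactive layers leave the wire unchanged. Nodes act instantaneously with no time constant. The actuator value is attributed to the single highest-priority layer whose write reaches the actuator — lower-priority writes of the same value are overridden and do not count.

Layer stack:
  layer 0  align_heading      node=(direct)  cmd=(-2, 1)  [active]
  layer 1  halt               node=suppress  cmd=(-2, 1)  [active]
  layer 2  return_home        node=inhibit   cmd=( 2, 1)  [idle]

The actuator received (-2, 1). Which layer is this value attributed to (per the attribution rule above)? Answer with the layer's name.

halt

L0 align_heading: active, feeds wire = (-2, 1)
L1 halt: active, suppressor → wire = (-2, 1)
L2 return_home: idle → wire stays (-2, 1)
actuator = (-2, 1)
last writer: layer 1 = halt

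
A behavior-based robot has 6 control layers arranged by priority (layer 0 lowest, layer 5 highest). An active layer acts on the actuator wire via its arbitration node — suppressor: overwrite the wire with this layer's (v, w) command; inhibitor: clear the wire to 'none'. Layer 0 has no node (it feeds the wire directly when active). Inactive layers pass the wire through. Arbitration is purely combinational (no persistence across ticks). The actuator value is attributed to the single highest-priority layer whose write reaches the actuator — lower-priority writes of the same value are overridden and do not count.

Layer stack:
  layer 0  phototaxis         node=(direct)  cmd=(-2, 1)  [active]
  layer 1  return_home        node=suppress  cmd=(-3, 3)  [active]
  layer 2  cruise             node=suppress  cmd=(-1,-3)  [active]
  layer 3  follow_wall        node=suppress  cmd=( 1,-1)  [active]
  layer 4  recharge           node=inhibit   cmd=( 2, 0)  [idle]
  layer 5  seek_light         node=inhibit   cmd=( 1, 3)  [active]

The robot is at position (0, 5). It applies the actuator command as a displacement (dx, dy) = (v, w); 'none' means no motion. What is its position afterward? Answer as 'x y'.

0 5

L0 phototaxis: active, feeds wire = (-2, 1)
L1 return_home: active, suppressor → wire = (-3, 3)
L2 cruise: active, suppressor → wire = (-1, -3)
L3 follow_wall: active, suppressor → wire = (1, -1)
L4 recharge: idle → wire stays (1, -1)
L5 seek_light: active, inhibitor → wire = none
actuator = none
position: (0, 5) + none = (0, 5)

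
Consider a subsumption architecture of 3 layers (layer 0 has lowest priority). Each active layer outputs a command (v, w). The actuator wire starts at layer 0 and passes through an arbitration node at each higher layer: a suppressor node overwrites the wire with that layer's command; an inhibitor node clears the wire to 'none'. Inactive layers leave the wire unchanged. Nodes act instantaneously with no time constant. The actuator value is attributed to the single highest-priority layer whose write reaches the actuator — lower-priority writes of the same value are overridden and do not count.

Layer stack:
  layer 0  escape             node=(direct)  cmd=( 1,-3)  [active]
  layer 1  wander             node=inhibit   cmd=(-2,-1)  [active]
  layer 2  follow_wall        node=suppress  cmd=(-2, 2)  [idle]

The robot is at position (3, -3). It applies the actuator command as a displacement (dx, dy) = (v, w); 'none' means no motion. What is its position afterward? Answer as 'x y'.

[0] escape on; wire := (1, -3)
[1] wander on (inhibit); wire := none
[2] follow_wall off; pass none
output none
position: (3, -3) + none = (3, -3)

3 -3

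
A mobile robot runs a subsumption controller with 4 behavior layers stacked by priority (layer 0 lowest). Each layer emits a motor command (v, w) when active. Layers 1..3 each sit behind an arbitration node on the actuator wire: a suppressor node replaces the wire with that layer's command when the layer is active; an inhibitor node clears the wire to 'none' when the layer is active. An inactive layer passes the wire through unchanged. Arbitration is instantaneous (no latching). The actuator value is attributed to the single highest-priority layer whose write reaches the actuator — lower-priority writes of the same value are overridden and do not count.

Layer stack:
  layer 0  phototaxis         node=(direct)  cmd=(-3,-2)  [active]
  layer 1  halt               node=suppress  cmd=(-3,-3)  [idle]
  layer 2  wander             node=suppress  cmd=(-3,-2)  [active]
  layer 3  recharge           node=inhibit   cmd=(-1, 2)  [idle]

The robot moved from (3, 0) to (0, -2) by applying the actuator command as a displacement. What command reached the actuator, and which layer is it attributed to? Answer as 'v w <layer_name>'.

-3 -2 wander

displacement = (0, -2) − (3, 0) = (-3, -2)
L0 phototaxis: active, feeds wire = (-3, -2)
L1 halt: idle → wire stays (-3, -2)
L2 wander: active, suppressor → wire = (-3, -2)
L3 recharge: idle → wire stays (-3, -2)
actuator = (-3, -2) — from layer 2 (wander)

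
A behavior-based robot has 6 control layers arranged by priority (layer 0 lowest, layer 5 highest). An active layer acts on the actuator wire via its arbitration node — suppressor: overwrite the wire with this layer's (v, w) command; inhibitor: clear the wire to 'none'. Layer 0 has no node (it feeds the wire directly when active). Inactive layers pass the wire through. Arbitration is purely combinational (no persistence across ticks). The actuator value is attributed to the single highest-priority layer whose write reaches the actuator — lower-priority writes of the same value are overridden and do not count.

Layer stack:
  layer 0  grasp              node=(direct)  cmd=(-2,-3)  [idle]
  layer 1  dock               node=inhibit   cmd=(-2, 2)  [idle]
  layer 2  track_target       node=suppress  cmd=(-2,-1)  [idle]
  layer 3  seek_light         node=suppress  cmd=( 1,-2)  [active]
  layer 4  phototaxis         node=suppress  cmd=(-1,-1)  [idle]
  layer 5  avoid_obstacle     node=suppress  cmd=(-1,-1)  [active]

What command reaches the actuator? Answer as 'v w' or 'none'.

-1 -1

layer 0 (grasp) idle — none
layer 1 (dock) idle — unchanged: none
layer 2 (track_target) idle — unchanged: none
layer 3 (seek_light) active — suppresses: (1, -2)
layer 4 (phototaxis) idle — unchanged: (1, -2)
layer 5 (avoid_obstacle) active — suppresses: (-1, -1)
→ actuator (-1, -1)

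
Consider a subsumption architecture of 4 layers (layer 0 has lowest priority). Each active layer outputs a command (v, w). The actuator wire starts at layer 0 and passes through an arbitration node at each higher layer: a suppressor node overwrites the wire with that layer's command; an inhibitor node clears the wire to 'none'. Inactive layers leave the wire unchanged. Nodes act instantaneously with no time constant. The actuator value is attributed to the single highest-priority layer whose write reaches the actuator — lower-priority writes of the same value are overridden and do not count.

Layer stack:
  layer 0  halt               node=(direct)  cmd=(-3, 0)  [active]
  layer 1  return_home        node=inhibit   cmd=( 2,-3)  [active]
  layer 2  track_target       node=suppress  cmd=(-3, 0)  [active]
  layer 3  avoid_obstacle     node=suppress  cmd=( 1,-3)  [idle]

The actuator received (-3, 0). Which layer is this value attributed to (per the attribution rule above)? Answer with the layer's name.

layer 0 (halt) active — direct: (-3, 0)
layer 1 (return_home) active — inhibits: none
layer 2 (track_target) active — suppresses: (-3, 0)
layer 3 (avoid_obstacle) idle — unchanged: (-3, 0)
→ actuator (-3, 0)
last writer: layer 2 = track_target

track_target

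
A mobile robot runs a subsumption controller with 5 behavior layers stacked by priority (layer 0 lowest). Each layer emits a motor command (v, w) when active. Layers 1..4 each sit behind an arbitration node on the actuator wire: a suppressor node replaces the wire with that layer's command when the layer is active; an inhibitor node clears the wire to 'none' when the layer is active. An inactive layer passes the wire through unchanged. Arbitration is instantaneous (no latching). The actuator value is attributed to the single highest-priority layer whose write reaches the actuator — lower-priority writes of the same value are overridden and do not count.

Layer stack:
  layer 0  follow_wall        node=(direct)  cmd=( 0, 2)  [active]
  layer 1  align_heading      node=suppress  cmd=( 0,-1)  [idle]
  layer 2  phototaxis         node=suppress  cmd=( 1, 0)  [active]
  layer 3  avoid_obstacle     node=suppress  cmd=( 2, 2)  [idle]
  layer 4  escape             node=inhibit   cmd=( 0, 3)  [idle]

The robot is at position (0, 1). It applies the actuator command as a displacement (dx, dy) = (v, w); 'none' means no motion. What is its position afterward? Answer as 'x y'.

1 1

layer 0 (follow_wall) active — direct: (0, 2)
layer 1 (align_heading) idle — unchanged: (0, 2)
layer 2 (phototaxis) active — suppresses: (1, 0)
layer 3 (avoid_obstacle) idle — unchanged: (1, 0)
layer 4 (escape) idle — unchanged: (1, 0)
→ actuator (1, 0)
position: (0, 1) + (1, 0) = (1, 1)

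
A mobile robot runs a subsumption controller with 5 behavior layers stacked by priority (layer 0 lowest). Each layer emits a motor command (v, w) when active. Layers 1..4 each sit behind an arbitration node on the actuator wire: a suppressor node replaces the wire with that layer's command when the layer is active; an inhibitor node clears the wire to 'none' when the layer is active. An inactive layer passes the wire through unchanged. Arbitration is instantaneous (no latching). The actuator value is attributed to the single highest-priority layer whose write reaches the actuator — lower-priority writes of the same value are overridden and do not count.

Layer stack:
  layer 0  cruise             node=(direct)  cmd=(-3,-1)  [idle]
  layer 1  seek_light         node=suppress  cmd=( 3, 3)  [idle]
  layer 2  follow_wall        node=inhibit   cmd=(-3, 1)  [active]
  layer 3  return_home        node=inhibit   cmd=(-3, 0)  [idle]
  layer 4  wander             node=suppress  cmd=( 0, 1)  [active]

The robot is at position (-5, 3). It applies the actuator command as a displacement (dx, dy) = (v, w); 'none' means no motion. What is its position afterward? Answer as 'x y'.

-5 4

[0] cruise off; wire := none
[1] seek_light off; pass none
[2] follow_wall on (inhibit); wire := none
[3] return_home off; pass none
[4] wander on (suppress); wire := (0, 1)
output (0, 1)
position: (-5, 3) + (0, 1) = (-5, 4)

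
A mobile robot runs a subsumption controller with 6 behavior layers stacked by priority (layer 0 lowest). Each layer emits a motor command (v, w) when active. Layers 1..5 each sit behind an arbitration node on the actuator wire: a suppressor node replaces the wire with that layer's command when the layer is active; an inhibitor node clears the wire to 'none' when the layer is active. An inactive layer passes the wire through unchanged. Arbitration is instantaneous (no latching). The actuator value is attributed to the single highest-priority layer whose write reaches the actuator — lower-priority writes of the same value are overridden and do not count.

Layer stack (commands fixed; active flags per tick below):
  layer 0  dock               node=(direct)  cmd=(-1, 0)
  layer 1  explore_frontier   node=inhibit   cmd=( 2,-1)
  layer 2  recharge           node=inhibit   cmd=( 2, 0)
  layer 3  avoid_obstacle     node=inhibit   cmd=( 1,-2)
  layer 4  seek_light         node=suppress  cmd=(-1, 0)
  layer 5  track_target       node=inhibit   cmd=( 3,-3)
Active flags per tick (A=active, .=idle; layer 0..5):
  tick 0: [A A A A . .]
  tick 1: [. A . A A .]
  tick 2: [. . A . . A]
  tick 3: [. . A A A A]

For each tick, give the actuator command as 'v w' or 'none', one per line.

none
-1 0
none
none

tick 0:
  L0 dock: active, feeds wire = (-1, 0)
  L1 explore_frontier: active, inhibitor → wire = none
  L2 recharge: active, inhibitor → wire = none
  L3 avoid_obstacle: active, inhibitor → wire = none
  L4 seek_light: idle → wire stays none
  L5 track_target: idle → wire stays none
  actuator = none
tick 1:
  L0 dock: idle → wire = none
  L1 explore_frontier: active, inhibitor → wire = none
  L2 recharge: idle → wire stays none
  L3 avoid_obstacle: active, inhibitor → wire = none
  L4 seek_light: active, suppressor → wire = (-1, 0)
  L5 track_target: idle → wire stays (-1, 0)
  actuator = (-1, 0)
tick 2:
  L0 dock: idle → wire = none
  L1 explore_frontier: idle → wire stays none
  L2 recharge: active, inhibitor → wire = none
  L3 avoid_obstacle: idle → wire stays none
  L4 seek_light: idle → wire stays none
  L5 track_target: active, inhibitor → wire = none
  actuator = none
tick 3:
  L0 dock: idle → wire = none
  L1 explore_frontier: idle → wire stays none
  L2 recharge: active, inhibitor → wire = none
  L3 avoid_obstacle: active, inhibitor → wire = none
  L4 seek_light: active, suppressor → wire = (-1, 0)
  L5 track_target: active, inhibitor → wire = none
  actuator = none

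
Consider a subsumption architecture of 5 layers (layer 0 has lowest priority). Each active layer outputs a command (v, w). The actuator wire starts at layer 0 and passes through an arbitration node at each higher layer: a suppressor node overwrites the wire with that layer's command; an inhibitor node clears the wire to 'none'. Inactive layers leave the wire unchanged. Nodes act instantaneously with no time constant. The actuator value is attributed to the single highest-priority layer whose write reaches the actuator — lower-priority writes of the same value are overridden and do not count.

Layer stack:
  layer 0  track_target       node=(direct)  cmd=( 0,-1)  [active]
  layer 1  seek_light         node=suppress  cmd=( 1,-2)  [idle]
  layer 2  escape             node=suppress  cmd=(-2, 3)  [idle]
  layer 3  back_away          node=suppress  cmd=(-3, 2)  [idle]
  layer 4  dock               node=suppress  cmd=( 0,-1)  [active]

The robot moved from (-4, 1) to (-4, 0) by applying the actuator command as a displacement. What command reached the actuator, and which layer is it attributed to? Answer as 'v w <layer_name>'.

displacement = (-4, 0) − (-4, 1) = (0, -1)
L0 track_target: active, feeds wire = (0, -1)
L1 seek_light: idle → wire stays (0, -1)
L2 escape: idle → wire stays (0, -1)
L3 back_away: idle → wire stays (0, -1)
L4 dock: active, suppressor → wire = (0, -1)
actuator = (0, -1) — from layer 4 (dock)

0 -1 dock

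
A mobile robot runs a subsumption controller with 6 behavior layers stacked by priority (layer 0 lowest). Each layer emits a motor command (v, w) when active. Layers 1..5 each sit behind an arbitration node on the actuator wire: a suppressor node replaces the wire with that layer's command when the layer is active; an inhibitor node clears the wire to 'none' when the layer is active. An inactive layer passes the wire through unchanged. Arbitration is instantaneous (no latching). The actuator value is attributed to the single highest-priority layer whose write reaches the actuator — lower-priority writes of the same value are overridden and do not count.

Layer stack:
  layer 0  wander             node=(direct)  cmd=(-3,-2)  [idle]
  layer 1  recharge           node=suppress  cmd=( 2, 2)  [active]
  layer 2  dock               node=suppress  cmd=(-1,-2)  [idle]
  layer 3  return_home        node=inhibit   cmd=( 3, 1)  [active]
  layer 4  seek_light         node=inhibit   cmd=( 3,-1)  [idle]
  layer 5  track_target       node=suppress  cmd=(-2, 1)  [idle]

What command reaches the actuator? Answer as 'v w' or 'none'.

none

layer 0 (wander) idle — none
layer 1 (recharge) active — suppresses: (2, 2)
layer 2 (dock) idle — unchanged: (2, 2)
layer 3 (return_home) active — inhibits: none
layer 4 (seek_light) idle — unchanged: none
layer 5 (track_target) idle — unchanged: none
→ actuator none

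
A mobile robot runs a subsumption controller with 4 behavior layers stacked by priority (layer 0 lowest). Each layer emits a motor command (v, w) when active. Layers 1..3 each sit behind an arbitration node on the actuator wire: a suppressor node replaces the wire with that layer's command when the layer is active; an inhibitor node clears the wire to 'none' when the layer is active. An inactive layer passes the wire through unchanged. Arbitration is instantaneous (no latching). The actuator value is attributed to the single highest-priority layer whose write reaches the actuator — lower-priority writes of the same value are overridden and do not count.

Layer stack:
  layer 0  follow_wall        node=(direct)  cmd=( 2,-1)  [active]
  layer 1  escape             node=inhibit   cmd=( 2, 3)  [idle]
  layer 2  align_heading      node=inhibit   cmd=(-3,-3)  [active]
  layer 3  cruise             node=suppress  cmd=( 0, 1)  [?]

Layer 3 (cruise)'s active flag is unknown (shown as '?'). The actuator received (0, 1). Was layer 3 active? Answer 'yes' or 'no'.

yes

If layer 3 is active=yes:
  actuator would be (0, 1)
If layer 3 is active=no:
  actuator would be none
Observed (0, 1), so layer 3 was active.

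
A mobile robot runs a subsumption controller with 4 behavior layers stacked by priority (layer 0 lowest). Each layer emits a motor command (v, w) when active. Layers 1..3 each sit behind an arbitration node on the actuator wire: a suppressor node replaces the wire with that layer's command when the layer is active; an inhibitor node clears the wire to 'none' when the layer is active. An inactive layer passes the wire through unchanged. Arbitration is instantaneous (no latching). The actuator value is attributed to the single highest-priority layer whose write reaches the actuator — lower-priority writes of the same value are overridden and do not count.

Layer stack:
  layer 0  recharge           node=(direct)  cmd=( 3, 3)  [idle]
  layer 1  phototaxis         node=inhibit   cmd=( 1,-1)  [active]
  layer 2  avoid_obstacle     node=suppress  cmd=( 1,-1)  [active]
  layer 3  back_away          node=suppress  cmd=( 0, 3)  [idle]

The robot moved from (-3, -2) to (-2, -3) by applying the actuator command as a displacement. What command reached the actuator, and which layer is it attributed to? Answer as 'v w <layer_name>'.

displacement = (-2, -3) − (-3, -2) = (1, -1)
[0] recharge off; wire := none
[1] phototaxis on (inhibit); wire := none
[2] avoid_obstacle on (suppress); wire := (1, -1)
[3] back_away off; pass (1, -1)
output (1, -1) — from layer 2 (avoid_obstacle)

1 -1 avoid_obstacle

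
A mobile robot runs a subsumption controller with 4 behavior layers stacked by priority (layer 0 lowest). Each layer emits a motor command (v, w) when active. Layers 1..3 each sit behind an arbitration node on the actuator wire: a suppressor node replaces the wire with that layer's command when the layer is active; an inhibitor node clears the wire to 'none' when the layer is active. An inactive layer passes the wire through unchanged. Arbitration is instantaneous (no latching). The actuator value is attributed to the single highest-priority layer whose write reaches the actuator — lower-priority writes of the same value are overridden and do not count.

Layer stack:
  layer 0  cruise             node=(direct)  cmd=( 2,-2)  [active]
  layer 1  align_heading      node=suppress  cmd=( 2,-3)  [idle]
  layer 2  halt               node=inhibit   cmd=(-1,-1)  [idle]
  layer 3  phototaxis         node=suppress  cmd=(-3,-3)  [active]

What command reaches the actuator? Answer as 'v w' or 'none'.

L0 cruise: active, feeds wire = (2, -2)
L1 align_heading: idle → wire stays (2, -2)
L2 halt: idle → wire stays (2, -2)
L3 phototaxis: active, suppressor → wire = (-3, -3)
actuator = (-3, -3)

-3 -3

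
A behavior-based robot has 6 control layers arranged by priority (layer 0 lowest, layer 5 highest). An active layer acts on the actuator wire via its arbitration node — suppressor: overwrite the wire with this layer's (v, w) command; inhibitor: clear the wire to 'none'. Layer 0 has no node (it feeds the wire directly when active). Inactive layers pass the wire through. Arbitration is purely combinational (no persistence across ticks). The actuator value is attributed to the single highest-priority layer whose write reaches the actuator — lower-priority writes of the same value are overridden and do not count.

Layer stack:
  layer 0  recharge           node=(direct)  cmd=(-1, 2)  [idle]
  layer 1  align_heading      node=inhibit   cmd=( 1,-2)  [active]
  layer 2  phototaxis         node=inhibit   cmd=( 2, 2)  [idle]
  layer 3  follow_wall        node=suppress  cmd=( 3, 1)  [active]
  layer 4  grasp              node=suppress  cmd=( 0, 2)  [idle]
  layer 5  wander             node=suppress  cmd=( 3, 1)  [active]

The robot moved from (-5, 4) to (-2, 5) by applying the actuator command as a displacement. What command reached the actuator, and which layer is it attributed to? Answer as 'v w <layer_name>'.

3 1 wander

displacement = (-2, 5) − (-5, 4) = (3, 1)
[0] recharge off; wire := none
[1] align_heading on (inhibit); wire := none
[2] phototaxis off; pass none
[3] follow_wall on (suppress); wire := (3, 1)
[4] grasp off; pass (3, 1)
[5] wander on (suppress); wire := (3, 1)
output (3, 1) — from layer 5 (wander)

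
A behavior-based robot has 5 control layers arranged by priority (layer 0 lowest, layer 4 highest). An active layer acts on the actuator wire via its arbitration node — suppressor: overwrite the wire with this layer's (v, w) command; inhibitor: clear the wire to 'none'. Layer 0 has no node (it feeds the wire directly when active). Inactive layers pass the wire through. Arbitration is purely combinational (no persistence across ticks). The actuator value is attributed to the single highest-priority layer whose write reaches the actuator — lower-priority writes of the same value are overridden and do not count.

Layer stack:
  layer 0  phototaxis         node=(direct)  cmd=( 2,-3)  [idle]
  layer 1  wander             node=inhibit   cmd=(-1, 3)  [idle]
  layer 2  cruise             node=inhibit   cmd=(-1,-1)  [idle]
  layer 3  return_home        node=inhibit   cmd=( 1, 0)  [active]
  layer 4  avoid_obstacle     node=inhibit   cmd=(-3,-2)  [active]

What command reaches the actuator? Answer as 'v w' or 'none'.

none

layer 0 (phototaxis) idle — none
layer 1 (wander) idle — unchanged: none
layer 2 (cruise) idle — unchanged: none
layer 3 (return_home) active — inhibits: none
layer 4 (avoid_obstacle) active — inhibits: none
→ actuator none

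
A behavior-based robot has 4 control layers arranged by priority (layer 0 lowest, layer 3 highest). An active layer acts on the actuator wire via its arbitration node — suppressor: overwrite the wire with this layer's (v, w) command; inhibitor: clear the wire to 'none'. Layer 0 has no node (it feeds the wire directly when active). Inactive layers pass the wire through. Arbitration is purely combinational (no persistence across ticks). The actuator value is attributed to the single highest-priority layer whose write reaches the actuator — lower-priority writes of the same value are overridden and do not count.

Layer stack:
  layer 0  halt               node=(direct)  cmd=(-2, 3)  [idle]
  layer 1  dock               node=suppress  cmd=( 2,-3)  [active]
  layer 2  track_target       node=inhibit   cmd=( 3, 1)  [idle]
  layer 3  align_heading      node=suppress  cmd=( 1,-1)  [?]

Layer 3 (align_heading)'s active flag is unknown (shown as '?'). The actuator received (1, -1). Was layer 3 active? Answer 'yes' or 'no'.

yes

If layer 3 is active=yes:
  actuator would be (1, -1)
If layer 3 is active=no:
  actuator would be (2, -3)
Observed (1, -1), so layer 3 was active.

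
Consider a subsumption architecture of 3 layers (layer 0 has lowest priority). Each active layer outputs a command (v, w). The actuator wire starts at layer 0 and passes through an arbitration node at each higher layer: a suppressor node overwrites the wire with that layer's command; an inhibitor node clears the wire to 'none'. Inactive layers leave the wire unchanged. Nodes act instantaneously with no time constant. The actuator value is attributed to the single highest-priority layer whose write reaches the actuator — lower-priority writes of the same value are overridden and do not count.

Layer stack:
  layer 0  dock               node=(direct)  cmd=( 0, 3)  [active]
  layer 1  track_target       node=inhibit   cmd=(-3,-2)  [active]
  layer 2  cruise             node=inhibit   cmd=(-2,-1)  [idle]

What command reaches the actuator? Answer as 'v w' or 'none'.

none

layer 0 (dock) active — direct: (0, 3)
layer 1 (track_target) active — inhibits: none
layer 2 (cruise) idle — unchanged: none
→ actuator none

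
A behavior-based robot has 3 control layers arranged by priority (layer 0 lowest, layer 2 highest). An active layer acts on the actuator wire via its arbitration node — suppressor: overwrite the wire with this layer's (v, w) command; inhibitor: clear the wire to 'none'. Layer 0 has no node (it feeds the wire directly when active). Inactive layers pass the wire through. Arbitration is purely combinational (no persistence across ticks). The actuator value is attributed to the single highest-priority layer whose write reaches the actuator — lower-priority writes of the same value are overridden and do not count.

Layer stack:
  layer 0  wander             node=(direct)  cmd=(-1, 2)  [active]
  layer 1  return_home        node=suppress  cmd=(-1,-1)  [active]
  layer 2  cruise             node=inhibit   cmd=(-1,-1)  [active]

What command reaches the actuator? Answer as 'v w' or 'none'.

none

L0 wander: active, feeds wire = (-1, 2)
L1 return_home: active, suppressor → wire = (-1, -1)
L2 cruise: active, inhibitor → wire = none
actuator = none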